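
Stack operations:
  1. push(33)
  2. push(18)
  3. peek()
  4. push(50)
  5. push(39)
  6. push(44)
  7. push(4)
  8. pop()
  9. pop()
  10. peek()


push(33) -> [33]
push(18) -> [33, 18]
peek()->18
push(50) -> [33, 18, 50]
push(39) -> [33, 18, 50, 39]
push(44) -> [33, 18, 50, 39, 44]
push(4) -> [33, 18, 50, 39, 44, 4]
pop()->4, [33, 18, 50, 39, 44]
pop()->44, [33, 18, 50, 39]
peek()->39

Final stack: [33, 18, 50, 39]


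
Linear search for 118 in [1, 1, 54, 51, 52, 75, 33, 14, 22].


i=0: 1!=118
i=1: 1!=118
i=2: 54!=118
i=3: 51!=118
i=4: 52!=118
i=5: 75!=118
i=6: 33!=118
i=7: 14!=118
i=8: 22!=118

Not found, 9 comps


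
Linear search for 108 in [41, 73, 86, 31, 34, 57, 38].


i=0: 41!=108
i=1: 73!=108
i=2: 86!=108
i=3: 31!=108
i=4: 34!=108
i=5: 57!=108
i=6: 38!=108

Not found, 7 comps


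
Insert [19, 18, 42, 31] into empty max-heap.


Insert 19: [19]
Insert 18: [19, 18]
Insert 42: [42, 18, 19]
Insert 31: [42, 31, 19, 18]

Final heap: [42, 31, 19, 18]


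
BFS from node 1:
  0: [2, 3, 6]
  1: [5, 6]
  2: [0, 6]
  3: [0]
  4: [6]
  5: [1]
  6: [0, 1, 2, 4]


Visit 1, enqueue [5, 6]
Visit 5, enqueue []
Visit 6, enqueue [0, 2, 4]
Visit 0, enqueue [3]
Visit 2, enqueue []
Visit 4, enqueue []
Visit 3, enqueue []

BFS order: [1, 5, 6, 0, 2, 4, 3]


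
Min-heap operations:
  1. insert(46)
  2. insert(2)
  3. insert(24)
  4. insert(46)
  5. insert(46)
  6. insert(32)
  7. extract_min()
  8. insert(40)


insert(46) -> [46]
insert(2) -> [2, 46]
insert(24) -> [2, 46, 24]
insert(46) -> [2, 46, 24, 46]
insert(46) -> [2, 46, 24, 46, 46]
insert(32) -> [2, 46, 24, 46, 46, 32]
extract_min()->2, [24, 46, 32, 46, 46]
insert(40) -> [24, 46, 32, 46, 46, 40]

Final heap: [24, 46, 32, 46, 46, 40]


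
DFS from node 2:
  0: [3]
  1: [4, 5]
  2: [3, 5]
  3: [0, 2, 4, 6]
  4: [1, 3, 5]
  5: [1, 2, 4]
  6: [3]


Visit 2, push [5, 3]
Visit 3, push [6, 4, 0]
Visit 0, push []
Visit 4, push [5, 1]
Visit 1, push [5]
Visit 5, push []
Visit 6, push []

DFS order: [2, 3, 0, 4, 1, 5, 6]


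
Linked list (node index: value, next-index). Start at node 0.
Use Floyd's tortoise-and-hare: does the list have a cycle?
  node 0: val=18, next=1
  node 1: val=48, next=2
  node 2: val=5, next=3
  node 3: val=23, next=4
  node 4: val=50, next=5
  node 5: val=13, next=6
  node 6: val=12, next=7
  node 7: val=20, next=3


Floyd's tortoise (slow, +1) and hare (fast, +2):
  init: slow=0, fast=0
  step 1: slow=1, fast=2
  step 2: slow=2, fast=4
  step 3: slow=3, fast=6
  step 4: slow=4, fast=3
  step 5: slow=5, fast=5
  slow == fast at node 5: cycle detected

Cycle: yes


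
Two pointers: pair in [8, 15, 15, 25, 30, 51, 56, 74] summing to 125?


lo=0(8)+hi=7(74)=82
lo=1(15)+hi=7(74)=89
lo=2(15)+hi=7(74)=89
lo=3(25)+hi=7(74)=99
lo=4(30)+hi=7(74)=104
lo=5(51)+hi=7(74)=125

Yes: 51+74=125


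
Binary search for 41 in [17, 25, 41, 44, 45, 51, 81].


Step 1: lo=0, hi=6, mid=3, val=44
Step 2: lo=0, hi=2, mid=1, val=25
Step 3: lo=2, hi=2, mid=2, val=41

Found at index 2


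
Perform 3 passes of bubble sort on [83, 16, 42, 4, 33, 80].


Initial: [83, 16, 42, 4, 33, 80]
Pass 1: [16, 42, 4, 33, 80, 83] (5 swaps)
Pass 2: [16, 4, 33, 42, 80, 83] (2 swaps)
Pass 3: [4, 16, 33, 42, 80, 83] (1 swaps)

After 3 passes: [4, 16, 33, 42, 80, 83]


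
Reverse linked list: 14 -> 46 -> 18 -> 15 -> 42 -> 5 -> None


Step 1: curr=14, set curr.next=prev(None) | reversed so far: 14
Step 2: curr=46, set curr.next=prev(14) | reversed so far: 46 -> 14
Step 3: curr=18, set curr.next=prev(46) | reversed so far: 18 -> 46 -> 14
Step 4: curr=15, set curr.next=prev(18) | reversed so far: 15 -> 18 -> 46 -> 14
Step 5: curr=42, set curr.next=prev(15) | reversed so far: 42 -> 15 -> 18 -> 46 -> 14
Step 6: curr=5, set curr.next=prev(42) | reversed so far: 5 -> 42 -> 15 -> 18 -> 46 -> 14

5 -> 42 -> 15 -> 18 -> 46 -> 14 -> None


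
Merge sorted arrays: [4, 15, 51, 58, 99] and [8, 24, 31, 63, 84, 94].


Take 4 from A
Take 8 from B
Take 15 from A
Take 24 from B
Take 31 from B
Take 51 from A
Take 58 from A
Take 63 from B
Take 84 from B
Take 94 from B

Merged: [4, 8, 15, 24, 31, 51, 58, 63, 84, 94, 99]


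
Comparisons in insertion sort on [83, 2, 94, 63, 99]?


Algorithm: insertion sort
Input: [83, 2, 94, 63, 99]
Sorted: [2, 63, 83, 94, 99]

6


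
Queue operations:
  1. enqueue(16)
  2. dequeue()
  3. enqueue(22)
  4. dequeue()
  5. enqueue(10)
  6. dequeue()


enqueue(16) -> [16]
dequeue()->16, []
enqueue(22) -> [22]
dequeue()->22, []
enqueue(10) -> [10]
dequeue()->10, []

Final queue: []


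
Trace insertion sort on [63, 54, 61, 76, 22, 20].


Initial: [63, 54, 61, 76, 22, 20]
Insert 54: [54, 63, 61, 76, 22, 20]
Insert 61: [54, 61, 63, 76, 22, 20]
Insert 76: [54, 61, 63, 76, 22, 20]
Insert 22: [22, 54, 61, 63, 76, 20]
Insert 20: [20, 22, 54, 61, 63, 76]

Sorted: [20, 22, 54, 61, 63, 76]


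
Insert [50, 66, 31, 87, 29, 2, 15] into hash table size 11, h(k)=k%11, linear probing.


Insert 50: h=6 -> slot 6
Insert 66: h=0 -> slot 0
Insert 31: h=9 -> slot 9
Insert 87: h=10 -> slot 10
Insert 29: h=7 -> slot 7
Insert 2: h=2 -> slot 2
Insert 15: h=4 -> slot 4

Table: [66, None, 2, None, 15, None, 50, 29, None, 31, 87]


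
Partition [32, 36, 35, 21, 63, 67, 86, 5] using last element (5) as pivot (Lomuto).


Pivot: 5
Place pivot at 0: [5, 36, 35, 21, 63, 67, 86, 32]

Partitioned: [5, 36, 35, 21, 63, 67, 86, 32]


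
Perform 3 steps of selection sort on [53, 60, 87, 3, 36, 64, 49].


Initial: [53, 60, 87, 3, 36, 64, 49]
Step 1: min=3 at 3
  Swap: [3, 60, 87, 53, 36, 64, 49]
Step 2: min=36 at 4
  Swap: [3, 36, 87, 53, 60, 64, 49]
Step 3: min=49 at 6
  Swap: [3, 36, 49, 53, 60, 64, 87]

After 3 steps: [3, 36, 49, 53, 60, 64, 87]


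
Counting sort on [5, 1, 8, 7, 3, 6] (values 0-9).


Input: [5, 1, 8, 7, 3, 6]
Counts: [0, 1, 0, 1, 0, 1, 1, 1, 1, 0]

Sorted: [1, 3, 5, 6, 7, 8]


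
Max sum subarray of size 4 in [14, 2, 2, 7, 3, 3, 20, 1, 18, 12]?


[0:4]: 25
[1:5]: 14
[2:6]: 15
[3:7]: 33
[4:8]: 27
[5:9]: 42
[6:10]: 51

Max: 51 at [6:10]


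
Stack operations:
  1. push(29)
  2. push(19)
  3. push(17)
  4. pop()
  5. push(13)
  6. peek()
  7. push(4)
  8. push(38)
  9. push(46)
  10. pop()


push(29) -> [29]
push(19) -> [29, 19]
push(17) -> [29, 19, 17]
pop()->17, [29, 19]
push(13) -> [29, 19, 13]
peek()->13
push(4) -> [29, 19, 13, 4]
push(38) -> [29, 19, 13, 4, 38]
push(46) -> [29, 19, 13, 4, 38, 46]
pop()->46, [29, 19, 13, 4, 38]

Final stack: [29, 19, 13, 4, 38]


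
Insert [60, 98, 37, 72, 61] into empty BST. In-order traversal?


Insert 60: root
Insert 98: R from 60
Insert 37: L from 60
Insert 72: R from 60 -> L from 98
Insert 61: R from 60 -> L from 98 -> L from 72

In-order: [37, 60, 61, 72, 98]


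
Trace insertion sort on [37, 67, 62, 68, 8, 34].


Initial: [37, 67, 62, 68, 8, 34]
Insert 67: [37, 67, 62, 68, 8, 34]
Insert 62: [37, 62, 67, 68, 8, 34]
Insert 68: [37, 62, 67, 68, 8, 34]
Insert 8: [8, 37, 62, 67, 68, 34]
Insert 34: [8, 34, 37, 62, 67, 68]

Sorted: [8, 34, 37, 62, 67, 68]


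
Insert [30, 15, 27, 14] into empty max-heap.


Insert 30: [30]
Insert 15: [30, 15]
Insert 27: [30, 15, 27]
Insert 14: [30, 15, 27, 14]

Final heap: [30, 15, 27, 14]


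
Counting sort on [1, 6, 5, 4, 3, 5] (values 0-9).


Input: [1, 6, 5, 4, 3, 5]
Counts: [0, 1, 0, 1, 1, 2, 1, 0, 0, 0]

Sorted: [1, 3, 4, 5, 5, 6]


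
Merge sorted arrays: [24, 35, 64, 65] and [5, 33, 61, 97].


Take 5 from B
Take 24 from A
Take 33 from B
Take 35 from A
Take 61 from B
Take 64 from A
Take 65 from A

Merged: [5, 24, 33, 35, 61, 64, 65, 97]


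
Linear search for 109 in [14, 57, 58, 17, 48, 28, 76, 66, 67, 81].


i=0: 14!=109
i=1: 57!=109
i=2: 58!=109
i=3: 17!=109
i=4: 48!=109
i=5: 28!=109
i=6: 76!=109
i=7: 66!=109
i=8: 67!=109
i=9: 81!=109

Not found, 10 comps


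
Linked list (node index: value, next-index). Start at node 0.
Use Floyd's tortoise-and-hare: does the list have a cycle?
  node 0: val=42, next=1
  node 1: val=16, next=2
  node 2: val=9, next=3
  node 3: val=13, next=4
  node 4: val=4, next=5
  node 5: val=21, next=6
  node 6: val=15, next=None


Floyd's tortoise (slow, +1) and hare (fast, +2):
  init: slow=0, fast=0
  step 1: slow=1, fast=2
  step 2: slow=2, fast=4
  step 3: slow=3, fast=6
  step 4: fast -> None, no cycle

Cycle: no


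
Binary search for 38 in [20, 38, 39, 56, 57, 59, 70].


Step 1: lo=0, hi=6, mid=3, val=56
Step 2: lo=0, hi=2, mid=1, val=38

Found at index 1


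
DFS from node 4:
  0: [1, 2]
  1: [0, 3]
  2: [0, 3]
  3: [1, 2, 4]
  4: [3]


Visit 4, push [3]
Visit 3, push [2, 1]
Visit 1, push [0]
Visit 0, push [2]
Visit 2, push []

DFS order: [4, 3, 1, 0, 2]


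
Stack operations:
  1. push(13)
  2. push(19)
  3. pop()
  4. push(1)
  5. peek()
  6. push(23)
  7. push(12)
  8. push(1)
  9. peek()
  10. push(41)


push(13) -> [13]
push(19) -> [13, 19]
pop()->19, [13]
push(1) -> [13, 1]
peek()->1
push(23) -> [13, 1, 23]
push(12) -> [13, 1, 23, 12]
push(1) -> [13, 1, 23, 12, 1]
peek()->1
push(41) -> [13, 1, 23, 12, 1, 41]

Final stack: [13, 1, 23, 12, 1, 41]


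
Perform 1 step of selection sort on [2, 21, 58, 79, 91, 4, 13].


Initial: [2, 21, 58, 79, 91, 4, 13]
Step 1: min=2 at 0
  Swap: [2, 21, 58, 79, 91, 4, 13]

After 1 step: [2, 21, 58, 79, 91, 4, 13]


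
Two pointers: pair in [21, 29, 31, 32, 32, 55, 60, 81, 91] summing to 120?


lo=0(21)+hi=8(91)=112
lo=1(29)+hi=8(91)=120

Yes: 29+91=120


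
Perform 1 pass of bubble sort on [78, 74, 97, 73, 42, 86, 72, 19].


Initial: [78, 74, 97, 73, 42, 86, 72, 19]
Pass 1: [74, 78, 73, 42, 86, 72, 19, 97] (6 swaps)

After 1 pass: [74, 78, 73, 42, 86, 72, 19, 97]


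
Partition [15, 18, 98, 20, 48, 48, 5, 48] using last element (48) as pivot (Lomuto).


Pivot: 48
  15 <= 48: advance i (no swap)
  18 <= 48: advance i (no swap)
  20 <= 48: swap -> [15, 18, 20, 98, 48, 48, 5, 48]
  48 <= 48: swap -> [15, 18, 20, 48, 98, 48, 5, 48]
  48 <= 48: swap -> [15, 18, 20, 48, 48, 98, 5, 48]
  5 <= 48: swap -> [15, 18, 20, 48, 48, 5, 98, 48]
Place pivot at 6: [15, 18, 20, 48, 48, 5, 48, 98]

Partitioned: [15, 18, 20, 48, 48, 5, 48, 98]


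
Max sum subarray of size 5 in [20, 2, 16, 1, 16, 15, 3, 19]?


[0:5]: 55
[1:6]: 50
[2:7]: 51
[3:8]: 54

Max: 55 at [0:5]


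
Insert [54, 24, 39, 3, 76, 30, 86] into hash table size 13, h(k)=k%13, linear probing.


Insert 54: h=2 -> slot 2
Insert 24: h=11 -> slot 11
Insert 39: h=0 -> slot 0
Insert 3: h=3 -> slot 3
Insert 76: h=11, 1 probes -> slot 12
Insert 30: h=4 -> slot 4
Insert 86: h=8 -> slot 8

Table: [39, None, 54, 3, 30, None, None, None, 86, None, None, 24, 76]


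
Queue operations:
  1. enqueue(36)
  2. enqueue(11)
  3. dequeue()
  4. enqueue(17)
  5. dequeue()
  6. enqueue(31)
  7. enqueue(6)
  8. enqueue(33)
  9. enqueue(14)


enqueue(36) -> [36]
enqueue(11) -> [36, 11]
dequeue()->36, [11]
enqueue(17) -> [11, 17]
dequeue()->11, [17]
enqueue(31) -> [17, 31]
enqueue(6) -> [17, 31, 6]
enqueue(33) -> [17, 31, 6, 33]
enqueue(14) -> [17, 31, 6, 33, 14]

Final queue: [17, 31, 6, 33, 14]


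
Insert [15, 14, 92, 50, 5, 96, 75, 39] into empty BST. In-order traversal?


Insert 15: root
Insert 14: L from 15
Insert 92: R from 15
Insert 50: R from 15 -> L from 92
Insert 5: L from 15 -> L from 14
Insert 96: R from 15 -> R from 92
Insert 75: R from 15 -> L from 92 -> R from 50
Insert 39: R from 15 -> L from 92 -> L from 50

In-order: [5, 14, 15, 39, 50, 75, 92, 96]


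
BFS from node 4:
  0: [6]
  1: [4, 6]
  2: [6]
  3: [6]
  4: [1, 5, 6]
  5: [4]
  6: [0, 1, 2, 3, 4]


Visit 4, enqueue [1, 5, 6]
Visit 1, enqueue []
Visit 5, enqueue []
Visit 6, enqueue [0, 2, 3]
Visit 0, enqueue []
Visit 2, enqueue []
Visit 3, enqueue []

BFS order: [4, 1, 5, 6, 0, 2, 3]


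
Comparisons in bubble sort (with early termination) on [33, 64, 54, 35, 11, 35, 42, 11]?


Algorithm: bubble sort (with early termination)
Input: [33, 64, 54, 35, 11, 35, 42, 11]
Sorted: [11, 11, 33, 35, 35, 42, 54, 64]

28


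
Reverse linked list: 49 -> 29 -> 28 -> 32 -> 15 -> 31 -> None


Step 1: curr=49, set curr.next=prev(None) | reversed so far: 49
Step 2: curr=29, set curr.next=prev(49) | reversed so far: 29 -> 49
Step 3: curr=28, set curr.next=prev(29) | reversed so far: 28 -> 29 -> 49
Step 4: curr=32, set curr.next=prev(28) | reversed so far: 32 -> 28 -> 29 -> 49
Step 5: curr=15, set curr.next=prev(32) | reversed so far: 15 -> 32 -> 28 -> 29 -> 49
Step 6: curr=31, set curr.next=prev(15) | reversed so far: 31 -> 15 -> 32 -> 28 -> 29 -> 49

31 -> 15 -> 32 -> 28 -> 29 -> 49 -> None


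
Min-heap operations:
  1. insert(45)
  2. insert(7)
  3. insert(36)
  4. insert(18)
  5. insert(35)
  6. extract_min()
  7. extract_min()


insert(45) -> [45]
insert(7) -> [7, 45]
insert(36) -> [7, 45, 36]
insert(18) -> [7, 18, 36, 45]
insert(35) -> [7, 18, 36, 45, 35]
extract_min()->7, [18, 35, 36, 45]
extract_min()->18, [35, 45, 36]

Final heap: [35, 45, 36]


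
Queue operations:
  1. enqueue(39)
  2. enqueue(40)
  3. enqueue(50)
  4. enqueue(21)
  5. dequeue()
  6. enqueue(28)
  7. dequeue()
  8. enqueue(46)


enqueue(39) -> [39]
enqueue(40) -> [39, 40]
enqueue(50) -> [39, 40, 50]
enqueue(21) -> [39, 40, 50, 21]
dequeue()->39, [40, 50, 21]
enqueue(28) -> [40, 50, 21, 28]
dequeue()->40, [50, 21, 28]
enqueue(46) -> [50, 21, 28, 46]

Final queue: [50, 21, 28, 46]


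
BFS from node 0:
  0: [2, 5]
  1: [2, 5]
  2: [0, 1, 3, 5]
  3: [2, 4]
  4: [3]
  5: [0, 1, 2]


Visit 0, enqueue [2, 5]
Visit 2, enqueue [1, 3]
Visit 5, enqueue []
Visit 1, enqueue []
Visit 3, enqueue [4]
Visit 4, enqueue []

BFS order: [0, 2, 5, 1, 3, 4]


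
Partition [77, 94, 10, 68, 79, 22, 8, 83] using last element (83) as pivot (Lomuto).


Pivot: 83
  77 <= 83: advance i (no swap)
  10 <= 83: swap -> [77, 10, 94, 68, 79, 22, 8, 83]
  68 <= 83: swap -> [77, 10, 68, 94, 79, 22, 8, 83]
  79 <= 83: swap -> [77, 10, 68, 79, 94, 22, 8, 83]
  22 <= 83: swap -> [77, 10, 68, 79, 22, 94, 8, 83]
  8 <= 83: swap -> [77, 10, 68, 79, 22, 8, 94, 83]
Place pivot at 6: [77, 10, 68, 79, 22, 8, 83, 94]

Partitioned: [77, 10, 68, 79, 22, 8, 83, 94]


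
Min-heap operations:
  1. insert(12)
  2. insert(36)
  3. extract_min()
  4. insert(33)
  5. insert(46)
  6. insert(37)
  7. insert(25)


insert(12) -> [12]
insert(36) -> [12, 36]
extract_min()->12, [36]
insert(33) -> [33, 36]
insert(46) -> [33, 36, 46]
insert(37) -> [33, 36, 46, 37]
insert(25) -> [25, 33, 46, 37, 36]

Final heap: [25, 33, 46, 37, 36]


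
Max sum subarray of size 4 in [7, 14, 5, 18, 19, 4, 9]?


[0:4]: 44
[1:5]: 56
[2:6]: 46
[3:7]: 50

Max: 56 at [1:5]


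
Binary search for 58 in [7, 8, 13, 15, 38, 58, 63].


Step 1: lo=0, hi=6, mid=3, val=15
Step 2: lo=4, hi=6, mid=5, val=58

Found at index 5


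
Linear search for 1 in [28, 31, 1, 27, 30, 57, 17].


i=0: 28!=1
i=1: 31!=1
i=2: 1==1 found!

Found at 2, 3 comps


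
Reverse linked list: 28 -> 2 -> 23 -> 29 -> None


Step 1: curr=28, set curr.next=prev(None) | reversed so far: 28
Step 2: curr=2, set curr.next=prev(28) | reversed so far: 2 -> 28
Step 3: curr=23, set curr.next=prev(2) | reversed so far: 23 -> 2 -> 28
Step 4: curr=29, set curr.next=prev(23) | reversed so far: 29 -> 23 -> 2 -> 28

29 -> 23 -> 2 -> 28 -> None


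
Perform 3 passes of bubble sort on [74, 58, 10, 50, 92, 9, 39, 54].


Initial: [74, 58, 10, 50, 92, 9, 39, 54]
Pass 1: [58, 10, 50, 74, 9, 39, 54, 92] (6 swaps)
Pass 2: [10, 50, 58, 9, 39, 54, 74, 92] (5 swaps)
Pass 3: [10, 50, 9, 39, 54, 58, 74, 92] (3 swaps)

After 3 passes: [10, 50, 9, 39, 54, 58, 74, 92]


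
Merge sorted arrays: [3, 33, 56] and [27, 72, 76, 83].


Take 3 from A
Take 27 from B
Take 33 from A
Take 56 from A

Merged: [3, 27, 33, 56, 72, 76, 83]


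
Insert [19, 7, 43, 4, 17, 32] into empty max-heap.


Insert 19: [19]
Insert 7: [19, 7]
Insert 43: [43, 7, 19]
Insert 4: [43, 7, 19, 4]
Insert 17: [43, 17, 19, 4, 7]
Insert 32: [43, 17, 32, 4, 7, 19]

Final heap: [43, 17, 32, 4, 7, 19]


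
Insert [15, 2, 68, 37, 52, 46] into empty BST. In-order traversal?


Insert 15: root
Insert 2: L from 15
Insert 68: R from 15
Insert 37: R from 15 -> L from 68
Insert 52: R from 15 -> L from 68 -> R from 37
Insert 46: R from 15 -> L from 68 -> R from 37 -> L from 52

In-order: [2, 15, 37, 46, 52, 68]


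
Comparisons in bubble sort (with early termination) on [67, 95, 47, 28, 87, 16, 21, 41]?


Algorithm: bubble sort (with early termination)
Input: [67, 95, 47, 28, 87, 16, 21, 41]
Sorted: [16, 21, 28, 41, 47, 67, 87, 95]

27


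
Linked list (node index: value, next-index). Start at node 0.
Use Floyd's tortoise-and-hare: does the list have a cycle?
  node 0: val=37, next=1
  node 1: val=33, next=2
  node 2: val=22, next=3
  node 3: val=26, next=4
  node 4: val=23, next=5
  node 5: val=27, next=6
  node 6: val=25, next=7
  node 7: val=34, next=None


Floyd's tortoise (slow, +1) and hare (fast, +2):
  init: slow=0, fast=0
  step 1: slow=1, fast=2
  step 2: slow=2, fast=4
  step 3: slow=3, fast=6
  step 4: fast 6->7->None, no cycle

Cycle: no


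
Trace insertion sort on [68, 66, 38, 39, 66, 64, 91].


Initial: [68, 66, 38, 39, 66, 64, 91]
Insert 66: [66, 68, 38, 39, 66, 64, 91]
Insert 38: [38, 66, 68, 39, 66, 64, 91]
Insert 39: [38, 39, 66, 68, 66, 64, 91]
Insert 66: [38, 39, 66, 66, 68, 64, 91]
Insert 64: [38, 39, 64, 66, 66, 68, 91]
Insert 91: [38, 39, 64, 66, 66, 68, 91]

Sorted: [38, 39, 64, 66, 66, 68, 91]


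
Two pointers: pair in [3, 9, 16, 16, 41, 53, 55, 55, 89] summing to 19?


lo=0(3)+hi=8(89)=92
lo=0(3)+hi=7(55)=58
lo=0(3)+hi=6(55)=58
lo=0(3)+hi=5(53)=56
lo=0(3)+hi=4(41)=44
lo=0(3)+hi=3(16)=19

Yes: 3+16=19


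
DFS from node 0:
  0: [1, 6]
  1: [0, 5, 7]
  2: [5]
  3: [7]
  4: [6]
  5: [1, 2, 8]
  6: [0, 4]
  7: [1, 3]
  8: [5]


Visit 0, push [6, 1]
Visit 1, push [7, 5]
Visit 5, push [8, 2]
Visit 2, push []
Visit 8, push []
Visit 7, push [3]
Visit 3, push []
Visit 6, push [4]
Visit 4, push []

DFS order: [0, 1, 5, 2, 8, 7, 3, 6, 4]


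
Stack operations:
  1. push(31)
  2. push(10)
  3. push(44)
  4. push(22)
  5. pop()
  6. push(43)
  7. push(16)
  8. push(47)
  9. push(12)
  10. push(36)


push(31) -> [31]
push(10) -> [31, 10]
push(44) -> [31, 10, 44]
push(22) -> [31, 10, 44, 22]
pop()->22, [31, 10, 44]
push(43) -> [31, 10, 44, 43]
push(16) -> [31, 10, 44, 43, 16]
push(47) -> [31, 10, 44, 43, 16, 47]
push(12) -> [31, 10, 44, 43, 16, 47, 12]
push(36) -> [31, 10, 44, 43, 16, 47, 12, 36]

Final stack: [31, 10, 44, 43, 16, 47, 12, 36]


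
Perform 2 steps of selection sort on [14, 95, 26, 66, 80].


Initial: [14, 95, 26, 66, 80]
Step 1: min=14 at 0
  Swap: [14, 95, 26, 66, 80]
Step 2: min=26 at 2
  Swap: [14, 26, 95, 66, 80]

After 2 steps: [14, 26, 95, 66, 80]


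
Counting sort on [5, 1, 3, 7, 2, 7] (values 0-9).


Input: [5, 1, 3, 7, 2, 7]
Counts: [0, 1, 1, 1, 0, 1, 0, 2, 0, 0]

Sorted: [1, 2, 3, 5, 7, 7]


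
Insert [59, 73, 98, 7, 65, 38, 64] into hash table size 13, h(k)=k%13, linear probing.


Insert 59: h=7 -> slot 7
Insert 73: h=8 -> slot 8
Insert 98: h=7, 2 probes -> slot 9
Insert 7: h=7, 3 probes -> slot 10
Insert 65: h=0 -> slot 0
Insert 38: h=12 -> slot 12
Insert 64: h=12, 2 probes -> slot 1

Table: [65, 64, None, None, None, None, None, 59, 73, 98, 7, None, 38]


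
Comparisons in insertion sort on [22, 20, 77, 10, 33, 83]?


Algorithm: insertion sort
Input: [22, 20, 77, 10, 33, 83]
Sorted: [10, 20, 22, 33, 77, 83]

8


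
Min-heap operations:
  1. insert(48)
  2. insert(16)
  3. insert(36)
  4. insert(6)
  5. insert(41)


insert(48) -> [48]
insert(16) -> [16, 48]
insert(36) -> [16, 48, 36]
insert(6) -> [6, 16, 36, 48]
insert(41) -> [6, 16, 36, 48, 41]

Final heap: [6, 16, 36, 48, 41]


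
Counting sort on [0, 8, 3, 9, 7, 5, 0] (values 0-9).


Input: [0, 8, 3, 9, 7, 5, 0]
Counts: [2, 0, 0, 1, 0, 1, 0, 1, 1, 1]

Sorted: [0, 0, 3, 5, 7, 8, 9]


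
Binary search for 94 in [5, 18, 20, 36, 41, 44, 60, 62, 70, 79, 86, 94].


Step 1: lo=0, hi=11, mid=5, val=44
Step 2: lo=6, hi=11, mid=8, val=70
Step 3: lo=9, hi=11, mid=10, val=86
Step 4: lo=11, hi=11, mid=11, val=94

Found at index 11


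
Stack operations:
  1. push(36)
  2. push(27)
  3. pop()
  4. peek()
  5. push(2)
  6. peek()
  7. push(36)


push(36) -> [36]
push(27) -> [36, 27]
pop()->27, [36]
peek()->36
push(2) -> [36, 2]
peek()->2
push(36) -> [36, 2, 36]

Final stack: [36, 2, 36]


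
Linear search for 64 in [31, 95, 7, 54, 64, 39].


i=0: 31!=64
i=1: 95!=64
i=2: 7!=64
i=3: 54!=64
i=4: 64==64 found!

Found at 4, 5 comps


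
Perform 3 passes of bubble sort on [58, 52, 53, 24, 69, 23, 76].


Initial: [58, 52, 53, 24, 69, 23, 76]
Pass 1: [52, 53, 24, 58, 23, 69, 76] (4 swaps)
Pass 2: [52, 24, 53, 23, 58, 69, 76] (2 swaps)
Pass 3: [24, 52, 23, 53, 58, 69, 76] (2 swaps)

After 3 passes: [24, 52, 23, 53, 58, 69, 76]


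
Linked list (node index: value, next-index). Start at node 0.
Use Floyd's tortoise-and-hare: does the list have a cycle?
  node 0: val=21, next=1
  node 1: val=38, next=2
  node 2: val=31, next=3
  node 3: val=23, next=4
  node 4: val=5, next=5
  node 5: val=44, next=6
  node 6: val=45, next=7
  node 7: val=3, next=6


Floyd's tortoise (slow, +1) and hare (fast, +2):
  init: slow=0, fast=0
  step 1: slow=1, fast=2
  step 2: slow=2, fast=4
  step 3: slow=3, fast=6
  step 4: slow=4, fast=6
  step 5: slow=5, fast=6
  step 6: slow=6, fast=6
  slow == fast at node 6: cycle detected

Cycle: yes


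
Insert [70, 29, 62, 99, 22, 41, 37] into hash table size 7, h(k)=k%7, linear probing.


Insert 70: h=0 -> slot 0
Insert 29: h=1 -> slot 1
Insert 62: h=6 -> slot 6
Insert 99: h=1, 1 probes -> slot 2
Insert 22: h=1, 2 probes -> slot 3
Insert 41: h=6, 5 probes -> slot 4
Insert 37: h=2, 3 probes -> slot 5

Table: [70, 29, 99, 22, 41, 37, 62]


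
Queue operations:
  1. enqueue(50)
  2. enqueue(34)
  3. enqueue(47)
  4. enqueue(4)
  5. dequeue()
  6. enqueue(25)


enqueue(50) -> [50]
enqueue(34) -> [50, 34]
enqueue(47) -> [50, 34, 47]
enqueue(4) -> [50, 34, 47, 4]
dequeue()->50, [34, 47, 4]
enqueue(25) -> [34, 47, 4, 25]

Final queue: [34, 47, 4, 25]


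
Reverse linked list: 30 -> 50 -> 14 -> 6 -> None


Step 1: curr=30, set curr.next=prev(None) | reversed so far: 30
Step 2: curr=50, set curr.next=prev(30) | reversed so far: 50 -> 30
Step 3: curr=14, set curr.next=prev(50) | reversed so far: 14 -> 50 -> 30
Step 4: curr=6, set curr.next=prev(14) | reversed so far: 6 -> 14 -> 50 -> 30

6 -> 14 -> 50 -> 30 -> None


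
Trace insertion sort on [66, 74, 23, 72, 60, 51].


Initial: [66, 74, 23, 72, 60, 51]
Insert 74: [66, 74, 23, 72, 60, 51]
Insert 23: [23, 66, 74, 72, 60, 51]
Insert 72: [23, 66, 72, 74, 60, 51]
Insert 60: [23, 60, 66, 72, 74, 51]
Insert 51: [23, 51, 60, 66, 72, 74]

Sorted: [23, 51, 60, 66, 72, 74]


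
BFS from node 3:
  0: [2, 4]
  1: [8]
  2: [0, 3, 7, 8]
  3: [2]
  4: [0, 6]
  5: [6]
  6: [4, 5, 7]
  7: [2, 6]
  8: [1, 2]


Visit 3, enqueue [2]
Visit 2, enqueue [0, 7, 8]
Visit 0, enqueue [4]
Visit 7, enqueue [6]
Visit 8, enqueue [1]
Visit 4, enqueue []
Visit 6, enqueue [5]
Visit 1, enqueue []
Visit 5, enqueue []

BFS order: [3, 2, 0, 7, 8, 4, 6, 1, 5]


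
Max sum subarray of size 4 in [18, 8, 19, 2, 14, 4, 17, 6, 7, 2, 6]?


[0:4]: 47
[1:5]: 43
[2:6]: 39
[3:7]: 37
[4:8]: 41
[5:9]: 34
[6:10]: 32
[7:11]: 21

Max: 47 at [0:4]


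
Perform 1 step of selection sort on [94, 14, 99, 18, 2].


Initial: [94, 14, 99, 18, 2]
Step 1: min=2 at 4
  Swap: [2, 14, 99, 18, 94]

After 1 step: [2, 14, 99, 18, 94]


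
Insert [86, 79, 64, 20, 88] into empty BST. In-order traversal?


Insert 86: root
Insert 79: L from 86
Insert 64: L from 86 -> L from 79
Insert 20: L from 86 -> L from 79 -> L from 64
Insert 88: R from 86

In-order: [20, 64, 79, 86, 88]


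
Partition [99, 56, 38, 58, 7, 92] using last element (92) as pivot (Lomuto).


Pivot: 92
  56 <= 92: swap -> [56, 99, 38, 58, 7, 92]
  38 <= 92: swap -> [56, 38, 99, 58, 7, 92]
  58 <= 92: swap -> [56, 38, 58, 99, 7, 92]
  7 <= 92: swap -> [56, 38, 58, 7, 99, 92]
Place pivot at 4: [56, 38, 58, 7, 92, 99]

Partitioned: [56, 38, 58, 7, 92, 99]


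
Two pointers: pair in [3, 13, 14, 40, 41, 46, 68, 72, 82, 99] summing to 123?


lo=0(3)+hi=9(99)=102
lo=1(13)+hi=9(99)=112
lo=2(14)+hi=9(99)=113
lo=3(40)+hi=9(99)=139
lo=3(40)+hi=8(82)=122
lo=4(41)+hi=8(82)=123

Yes: 41+82=123


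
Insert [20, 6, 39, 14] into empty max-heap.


Insert 20: [20]
Insert 6: [20, 6]
Insert 39: [39, 6, 20]
Insert 14: [39, 14, 20, 6]

Final heap: [39, 14, 20, 6]


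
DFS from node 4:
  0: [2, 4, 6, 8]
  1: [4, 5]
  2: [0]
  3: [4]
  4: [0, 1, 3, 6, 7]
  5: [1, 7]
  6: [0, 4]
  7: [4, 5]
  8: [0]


Visit 4, push [7, 6, 3, 1, 0]
Visit 0, push [8, 6, 2]
Visit 2, push []
Visit 6, push []
Visit 8, push []
Visit 1, push [5]
Visit 5, push [7]
Visit 7, push []
Visit 3, push []

DFS order: [4, 0, 2, 6, 8, 1, 5, 7, 3]


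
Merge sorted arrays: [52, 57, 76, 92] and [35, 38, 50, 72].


Take 35 from B
Take 38 from B
Take 50 from B
Take 52 from A
Take 57 from A
Take 72 from B

Merged: [35, 38, 50, 52, 57, 72, 76, 92]


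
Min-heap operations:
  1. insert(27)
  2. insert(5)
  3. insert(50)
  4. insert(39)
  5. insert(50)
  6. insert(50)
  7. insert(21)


insert(27) -> [27]
insert(5) -> [5, 27]
insert(50) -> [5, 27, 50]
insert(39) -> [5, 27, 50, 39]
insert(50) -> [5, 27, 50, 39, 50]
insert(50) -> [5, 27, 50, 39, 50, 50]
insert(21) -> [5, 27, 21, 39, 50, 50, 50]

Final heap: [5, 27, 21, 39, 50, 50, 50]


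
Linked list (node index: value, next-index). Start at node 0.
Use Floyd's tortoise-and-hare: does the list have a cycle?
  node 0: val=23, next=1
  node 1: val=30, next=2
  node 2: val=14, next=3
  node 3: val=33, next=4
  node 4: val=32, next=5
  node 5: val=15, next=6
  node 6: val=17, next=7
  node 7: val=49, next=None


Floyd's tortoise (slow, +1) and hare (fast, +2):
  init: slow=0, fast=0
  step 1: slow=1, fast=2
  step 2: slow=2, fast=4
  step 3: slow=3, fast=6
  step 4: fast 6->7->None, no cycle

Cycle: no


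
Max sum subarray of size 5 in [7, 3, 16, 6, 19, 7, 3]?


[0:5]: 51
[1:6]: 51
[2:7]: 51

Max: 51 at [0:5]


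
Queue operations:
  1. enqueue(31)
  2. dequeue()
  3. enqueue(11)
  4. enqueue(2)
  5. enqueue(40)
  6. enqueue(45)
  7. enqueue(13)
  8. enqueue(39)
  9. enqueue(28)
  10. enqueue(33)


enqueue(31) -> [31]
dequeue()->31, []
enqueue(11) -> [11]
enqueue(2) -> [11, 2]
enqueue(40) -> [11, 2, 40]
enqueue(45) -> [11, 2, 40, 45]
enqueue(13) -> [11, 2, 40, 45, 13]
enqueue(39) -> [11, 2, 40, 45, 13, 39]
enqueue(28) -> [11, 2, 40, 45, 13, 39, 28]
enqueue(33) -> [11, 2, 40, 45, 13, 39, 28, 33]

Final queue: [11, 2, 40, 45, 13, 39, 28, 33]


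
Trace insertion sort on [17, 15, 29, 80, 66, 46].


Initial: [17, 15, 29, 80, 66, 46]
Insert 15: [15, 17, 29, 80, 66, 46]
Insert 29: [15, 17, 29, 80, 66, 46]
Insert 80: [15, 17, 29, 80, 66, 46]
Insert 66: [15, 17, 29, 66, 80, 46]
Insert 46: [15, 17, 29, 46, 66, 80]

Sorted: [15, 17, 29, 46, 66, 80]


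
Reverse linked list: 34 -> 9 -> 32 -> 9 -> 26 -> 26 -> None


Step 1: curr=34, set curr.next=prev(None) | reversed so far: 34
Step 2: curr=9, set curr.next=prev(34) | reversed so far: 9 -> 34
Step 3: curr=32, set curr.next=prev(9) | reversed so far: 32 -> 9 -> 34
Step 4: curr=9, set curr.next=prev(32) | reversed so far: 9 -> 32 -> 9 -> 34
Step 5: curr=26, set curr.next=prev(9) | reversed so far: 26 -> 9 -> 32 -> 9 -> 34
Step 6: curr=26, set curr.next=prev(26) | reversed so far: 26 -> 26 -> 9 -> 32 -> 9 -> 34

26 -> 26 -> 9 -> 32 -> 9 -> 34 -> None


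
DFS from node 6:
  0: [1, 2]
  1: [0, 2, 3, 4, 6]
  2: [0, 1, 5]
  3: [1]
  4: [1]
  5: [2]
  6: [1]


Visit 6, push [1]
Visit 1, push [4, 3, 2, 0]
Visit 0, push [2]
Visit 2, push [5]
Visit 5, push []
Visit 3, push []
Visit 4, push []

DFS order: [6, 1, 0, 2, 5, 3, 4]


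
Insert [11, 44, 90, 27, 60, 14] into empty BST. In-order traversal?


Insert 11: root
Insert 44: R from 11
Insert 90: R from 11 -> R from 44
Insert 27: R from 11 -> L from 44
Insert 60: R from 11 -> R from 44 -> L from 90
Insert 14: R from 11 -> L from 44 -> L from 27

In-order: [11, 14, 27, 44, 60, 90]


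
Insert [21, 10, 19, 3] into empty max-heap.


Insert 21: [21]
Insert 10: [21, 10]
Insert 19: [21, 10, 19]
Insert 3: [21, 10, 19, 3]

Final heap: [21, 10, 19, 3]


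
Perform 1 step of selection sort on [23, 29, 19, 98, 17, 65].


Initial: [23, 29, 19, 98, 17, 65]
Step 1: min=17 at 4
  Swap: [17, 29, 19, 98, 23, 65]

After 1 step: [17, 29, 19, 98, 23, 65]


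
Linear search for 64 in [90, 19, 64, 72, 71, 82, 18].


i=0: 90!=64
i=1: 19!=64
i=2: 64==64 found!

Found at 2, 3 comps


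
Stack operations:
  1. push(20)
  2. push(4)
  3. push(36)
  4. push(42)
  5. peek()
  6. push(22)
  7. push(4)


push(20) -> [20]
push(4) -> [20, 4]
push(36) -> [20, 4, 36]
push(42) -> [20, 4, 36, 42]
peek()->42
push(22) -> [20, 4, 36, 42, 22]
push(4) -> [20, 4, 36, 42, 22, 4]

Final stack: [20, 4, 36, 42, 22, 4]


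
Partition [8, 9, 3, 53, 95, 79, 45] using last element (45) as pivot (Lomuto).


Pivot: 45
  8 <= 45: advance i (no swap)
  9 <= 45: advance i (no swap)
  3 <= 45: advance i (no swap)
Place pivot at 3: [8, 9, 3, 45, 95, 79, 53]

Partitioned: [8, 9, 3, 45, 95, 79, 53]


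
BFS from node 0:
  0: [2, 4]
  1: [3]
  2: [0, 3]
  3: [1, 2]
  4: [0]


Visit 0, enqueue [2, 4]
Visit 2, enqueue [3]
Visit 4, enqueue []
Visit 3, enqueue [1]
Visit 1, enqueue []

BFS order: [0, 2, 4, 3, 1]


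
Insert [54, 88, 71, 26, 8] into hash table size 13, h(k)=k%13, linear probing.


Insert 54: h=2 -> slot 2
Insert 88: h=10 -> slot 10
Insert 71: h=6 -> slot 6
Insert 26: h=0 -> slot 0
Insert 8: h=8 -> slot 8

Table: [26, None, 54, None, None, None, 71, None, 8, None, 88, None, None]


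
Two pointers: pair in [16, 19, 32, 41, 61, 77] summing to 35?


lo=0(16)+hi=5(77)=93
lo=0(16)+hi=4(61)=77
lo=0(16)+hi=3(41)=57
lo=0(16)+hi=2(32)=48
lo=0(16)+hi=1(19)=35

Yes: 16+19=35


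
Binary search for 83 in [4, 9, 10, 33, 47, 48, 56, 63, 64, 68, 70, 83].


Step 1: lo=0, hi=11, mid=5, val=48
Step 2: lo=6, hi=11, mid=8, val=64
Step 3: lo=9, hi=11, mid=10, val=70
Step 4: lo=11, hi=11, mid=11, val=83

Found at index 11


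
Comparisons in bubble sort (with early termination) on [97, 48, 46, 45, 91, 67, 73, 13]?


Algorithm: bubble sort (with early termination)
Input: [97, 48, 46, 45, 91, 67, 73, 13]
Sorted: [13, 45, 46, 48, 67, 73, 91, 97]

28


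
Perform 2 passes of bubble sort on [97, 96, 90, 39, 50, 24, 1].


Initial: [97, 96, 90, 39, 50, 24, 1]
Pass 1: [96, 90, 39, 50, 24, 1, 97] (6 swaps)
Pass 2: [90, 39, 50, 24, 1, 96, 97] (5 swaps)

After 2 passes: [90, 39, 50, 24, 1, 96, 97]


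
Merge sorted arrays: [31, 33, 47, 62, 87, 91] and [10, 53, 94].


Take 10 from B
Take 31 from A
Take 33 from A
Take 47 from A
Take 53 from B
Take 62 from A
Take 87 from A
Take 91 from A

Merged: [10, 31, 33, 47, 53, 62, 87, 91, 94]


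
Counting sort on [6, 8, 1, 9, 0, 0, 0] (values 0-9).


Input: [6, 8, 1, 9, 0, 0, 0]
Counts: [3, 1, 0, 0, 0, 0, 1, 0, 1, 1]

Sorted: [0, 0, 0, 1, 6, 8, 9]


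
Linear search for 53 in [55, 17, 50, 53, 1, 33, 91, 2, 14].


i=0: 55!=53
i=1: 17!=53
i=2: 50!=53
i=3: 53==53 found!

Found at 3, 4 comps


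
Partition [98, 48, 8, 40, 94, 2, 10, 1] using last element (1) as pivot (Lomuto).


Pivot: 1
Place pivot at 0: [1, 48, 8, 40, 94, 2, 10, 98]

Partitioned: [1, 48, 8, 40, 94, 2, 10, 98]


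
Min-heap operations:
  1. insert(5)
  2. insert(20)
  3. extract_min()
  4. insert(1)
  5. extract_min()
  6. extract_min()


insert(5) -> [5]
insert(20) -> [5, 20]
extract_min()->5, [20]
insert(1) -> [1, 20]
extract_min()->1, [20]
extract_min()->20, []

Final heap: []


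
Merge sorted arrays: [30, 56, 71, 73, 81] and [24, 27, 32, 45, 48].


Take 24 from B
Take 27 from B
Take 30 from A
Take 32 from B
Take 45 from B
Take 48 from B

Merged: [24, 27, 30, 32, 45, 48, 56, 71, 73, 81]


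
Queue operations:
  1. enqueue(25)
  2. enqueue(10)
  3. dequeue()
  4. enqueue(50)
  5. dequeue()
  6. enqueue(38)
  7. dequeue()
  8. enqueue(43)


enqueue(25) -> [25]
enqueue(10) -> [25, 10]
dequeue()->25, [10]
enqueue(50) -> [10, 50]
dequeue()->10, [50]
enqueue(38) -> [50, 38]
dequeue()->50, [38]
enqueue(43) -> [38, 43]

Final queue: [38, 43]


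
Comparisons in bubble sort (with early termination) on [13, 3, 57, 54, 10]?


Algorithm: bubble sort (with early termination)
Input: [13, 3, 57, 54, 10]
Sorted: [3, 10, 13, 54, 57]

10


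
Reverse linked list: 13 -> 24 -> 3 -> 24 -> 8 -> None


Step 1: curr=13, set curr.next=prev(None) | reversed so far: 13
Step 2: curr=24, set curr.next=prev(13) | reversed so far: 24 -> 13
Step 3: curr=3, set curr.next=prev(24) | reversed so far: 3 -> 24 -> 13
Step 4: curr=24, set curr.next=prev(3) | reversed so far: 24 -> 3 -> 24 -> 13
Step 5: curr=8, set curr.next=prev(24) | reversed so far: 8 -> 24 -> 3 -> 24 -> 13

8 -> 24 -> 3 -> 24 -> 13 -> None


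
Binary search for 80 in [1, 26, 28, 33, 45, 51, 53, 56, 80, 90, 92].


Step 1: lo=0, hi=10, mid=5, val=51
Step 2: lo=6, hi=10, mid=8, val=80

Found at index 8


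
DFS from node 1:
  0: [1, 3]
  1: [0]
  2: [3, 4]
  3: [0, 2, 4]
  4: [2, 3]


Visit 1, push [0]
Visit 0, push [3]
Visit 3, push [4, 2]
Visit 2, push [4]
Visit 4, push []

DFS order: [1, 0, 3, 2, 4]


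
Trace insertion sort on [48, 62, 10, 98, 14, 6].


Initial: [48, 62, 10, 98, 14, 6]
Insert 62: [48, 62, 10, 98, 14, 6]
Insert 10: [10, 48, 62, 98, 14, 6]
Insert 98: [10, 48, 62, 98, 14, 6]
Insert 14: [10, 14, 48, 62, 98, 6]
Insert 6: [6, 10, 14, 48, 62, 98]

Sorted: [6, 10, 14, 48, 62, 98]


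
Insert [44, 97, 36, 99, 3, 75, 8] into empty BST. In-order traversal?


Insert 44: root
Insert 97: R from 44
Insert 36: L from 44
Insert 99: R from 44 -> R from 97
Insert 3: L from 44 -> L from 36
Insert 75: R from 44 -> L from 97
Insert 8: L from 44 -> L from 36 -> R from 3

In-order: [3, 8, 36, 44, 75, 97, 99]


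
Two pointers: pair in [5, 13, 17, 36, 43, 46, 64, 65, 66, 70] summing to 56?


lo=0(5)+hi=9(70)=75
lo=0(5)+hi=8(66)=71
lo=0(5)+hi=7(65)=70
lo=0(5)+hi=6(64)=69
lo=0(5)+hi=5(46)=51
lo=1(13)+hi=5(46)=59
lo=1(13)+hi=4(43)=56

Yes: 13+43=56


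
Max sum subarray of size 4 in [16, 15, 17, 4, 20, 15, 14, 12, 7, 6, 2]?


[0:4]: 52
[1:5]: 56
[2:6]: 56
[3:7]: 53
[4:8]: 61
[5:9]: 48
[6:10]: 39
[7:11]: 27

Max: 61 at [4:8]


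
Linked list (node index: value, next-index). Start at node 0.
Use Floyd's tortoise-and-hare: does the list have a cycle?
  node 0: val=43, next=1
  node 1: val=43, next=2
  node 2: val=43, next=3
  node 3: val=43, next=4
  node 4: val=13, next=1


Floyd's tortoise (slow, +1) and hare (fast, +2):
  init: slow=0, fast=0
  step 1: slow=1, fast=2
  step 2: slow=2, fast=4
  step 3: slow=3, fast=2
  step 4: slow=4, fast=4
  slow == fast at node 4: cycle detected

Cycle: yes


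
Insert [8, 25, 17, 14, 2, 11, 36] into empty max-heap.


Insert 8: [8]
Insert 25: [25, 8]
Insert 17: [25, 8, 17]
Insert 14: [25, 14, 17, 8]
Insert 2: [25, 14, 17, 8, 2]
Insert 11: [25, 14, 17, 8, 2, 11]
Insert 36: [36, 14, 25, 8, 2, 11, 17]

Final heap: [36, 14, 25, 8, 2, 11, 17]


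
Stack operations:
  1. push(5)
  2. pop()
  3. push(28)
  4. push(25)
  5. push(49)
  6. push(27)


push(5) -> [5]
pop()->5, []
push(28) -> [28]
push(25) -> [28, 25]
push(49) -> [28, 25, 49]
push(27) -> [28, 25, 49, 27]

Final stack: [28, 25, 49, 27]


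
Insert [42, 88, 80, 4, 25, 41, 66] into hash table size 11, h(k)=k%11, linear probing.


Insert 42: h=9 -> slot 9
Insert 88: h=0 -> slot 0
Insert 80: h=3 -> slot 3
Insert 4: h=4 -> slot 4
Insert 25: h=3, 2 probes -> slot 5
Insert 41: h=8 -> slot 8
Insert 66: h=0, 1 probes -> slot 1

Table: [88, 66, None, 80, 4, 25, None, None, 41, 42, None]


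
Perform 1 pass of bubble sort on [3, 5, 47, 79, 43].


Initial: [3, 5, 47, 79, 43]
Pass 1: [3, 5, 47, 43, 79] (1 swaps)

After 1 pass: [3, 5, 47, 43, 79]


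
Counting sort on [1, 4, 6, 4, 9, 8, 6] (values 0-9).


Input: [1, 4, 6, 4, 9, 8, 6]
Counts: [0, 1, 0, 0, 2, 0, 2, 0, 1, 1]

Sorted: [1, 4, 4, 6, 6, 8, 9]


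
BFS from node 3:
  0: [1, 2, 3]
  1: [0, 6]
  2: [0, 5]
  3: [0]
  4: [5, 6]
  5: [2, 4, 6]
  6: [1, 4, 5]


Visit 3, enqueue [0]
Visit 0, enqueue [1, 2]
Visit 1, enqueue [6]
Visit 2, enqueue [5]
Visit 6, enqueue [4]
Visit 5, enqueue []
Visit 4, enqueue []

BFS order: [3, 0, 1, 2, 6, 5, 4]


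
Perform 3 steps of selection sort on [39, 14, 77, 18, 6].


Initial: [39, 14, 77, 18, 6]
Step 1: min=6 at 4
  Swap: [6, 14, 77, 18, 39]
Step 2: min=14 at 1
  Swap: [6, 14, 77, 18, 39]
Step 3: min=18 at 3
  Swap: [6, 14, 18, 77, 39]

After 3 steps: [6, 14, 18, 77, 39]


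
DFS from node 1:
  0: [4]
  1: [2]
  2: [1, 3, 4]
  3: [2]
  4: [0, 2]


Visit 1, push [2]
Visit 2, push [4, 3]
Visit 3, push []
Visit 4, push [0]
Visit 0, push []

DFS order: [1, 2, 3, 4, 0]


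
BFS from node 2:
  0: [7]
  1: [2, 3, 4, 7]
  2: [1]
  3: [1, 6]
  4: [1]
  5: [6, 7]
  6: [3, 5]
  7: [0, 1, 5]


Visit 2, enqueue [1]
Visit 1, enqueue [3, 4, 7]
Visit 3, enqueue [6]
Visit 4, enqueue []
Visit 7, enqueue [0, 5]
Visit 6, enqueue []
Visit 0, enqueue []
Visit 5, enqueue []

BFS order: [2, 1, 3, 4, 7, 6, 0, 5]


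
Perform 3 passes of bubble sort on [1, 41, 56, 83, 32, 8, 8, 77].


Initial: [1, 41, 56, 83, 32, 8, 8, 77]
Pass 1: [1, 41, 56, 32, 8, 8, 77, 83] (4 swaps)
Pass 2: [1, 41, 32, 8, 8, 56, 77, 83] (3 swaps)
Pass 3: [1, 32, 8, 8, 41, 56, 77, 83] (3 swaps)

After 3 passes: [1, 32, 8, 8, 41, 56, 77, 83]


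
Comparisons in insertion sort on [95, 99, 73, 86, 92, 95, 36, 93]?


Algorithm: insertion sort
Input: [95, 99, 73, 86, 92, 95, 36, 93]
Sorted: [36, 73, 86, 92, 93, 95, 95, 99]

21


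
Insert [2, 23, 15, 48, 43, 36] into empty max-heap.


Insert 2: [2]
Insert 23: [23, 2]
Insert 15: [23, 2, 15]
Insert 48: [48, 23, 15, 2]
Insert 43: [48, 43, 15, 2, 23]
Insert 36: [48, 43, 36, 2, 23, 15]

Final heap: [48, 43, 36, 2, 23, 15]


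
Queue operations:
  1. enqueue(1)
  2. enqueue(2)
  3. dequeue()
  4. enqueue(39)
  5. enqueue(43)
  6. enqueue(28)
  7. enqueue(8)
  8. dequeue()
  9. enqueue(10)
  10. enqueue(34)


enqueue(1) -> [1]
enqueue(2) -> [1, 2]
dequeue()->1, [2]
enqueue(39) -> [2, 39]
enqueue(43) -> [2, 39, 43]
enqueue(28) -> [2, 39, 43, 28]
enqueue(8) -> [2, 39, 43, 28, 8]
dequeue()->2, [39, 43, 28, 8]
enqueue(10) -> [39, 43, 28, 8, 10]
enqueue(34) -> [39, 43, 28, 8, 10, 34]

Final queue: [39, 43, 28, 8, 10, 34]


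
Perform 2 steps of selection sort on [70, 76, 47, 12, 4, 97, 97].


Initial: [70, 76, 47, 12, 4, 97, 97]
Step 1: min=4 at 4
  Swap: [4, 76, 47, 12, 70, 97, 97]
Step 2: min=12 at 3
  Swap: [4, 12, 47, 76, 70, 97, 97]

After 2 steps: [4, 12, 47, 76, 70, 97, 97]


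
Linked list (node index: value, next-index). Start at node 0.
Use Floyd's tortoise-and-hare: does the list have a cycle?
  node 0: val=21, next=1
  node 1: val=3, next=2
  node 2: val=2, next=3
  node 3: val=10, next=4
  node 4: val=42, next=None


Floyd's tortoise (slow, +1) and hare (fast, +2):
  init: slow=0, fast=0
  step 1: slow=1, fast=2
  step 2: slow=2, fast=4
  step 3: fast -> None, no cycle

Cycle: no


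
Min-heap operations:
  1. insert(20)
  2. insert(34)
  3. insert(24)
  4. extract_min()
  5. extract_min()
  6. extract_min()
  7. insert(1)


insert(20) -> [20]
insert(34) -> [20, 34]
insert(24) -> [20, 34, 24]
extract_min()->20, [24, 34]
extract_min()->24, [34]
extract_min()->34, []
insert(1) -> [1]

Final heap: [1]


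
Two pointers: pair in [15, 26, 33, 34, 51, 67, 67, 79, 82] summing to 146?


lo=0(15)+hi=8(82)=97
lo=1(26)+hi=8(82)=108
lo=2(33)+hi=8(82)=115
lo=3(34)+hi=8(82)=116
lo=4(51)+hi=8(82)=133
lo=5(67)+hi=8(82)=149
lo=5(67)+hi=7(79)=146

Yes: 67+79=146


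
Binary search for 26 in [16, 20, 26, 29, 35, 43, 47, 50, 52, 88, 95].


Step 1: lo=0, hi=10, mid=5, val=43
Step 2: lo=0, hi=4, mid=2, val=26

Found at index 2
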